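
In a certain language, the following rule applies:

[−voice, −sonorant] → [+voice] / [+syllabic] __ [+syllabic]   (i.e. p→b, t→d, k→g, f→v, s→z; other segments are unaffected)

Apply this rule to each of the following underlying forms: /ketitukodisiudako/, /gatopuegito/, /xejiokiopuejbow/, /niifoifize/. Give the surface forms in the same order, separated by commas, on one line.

kedidugodiziudago, gadobuegido, xejiogiobuejbow, niivoivize

/ketitukodisiudako/: /t/ is a voiceless obstruent between vowels /e/ and /i/, so it voices to [d]. /t/ is a voiceless obstruent between vowels /i/ and /u/, so it voices to [d]. /k/ is a voiceless obstruent between vowels /u/ and /o/, so it voices to [g]. /s/ is a voiceless obstruent between vowels /i/ and /i/, so it voices to [z]. /k/ is a voiceless obstruent between vowels /a/ and /o/, so it voices to [g]. → [kedidugodiziudago].
/gatopuegito/: /t/ is a voiceless obstruent between vowels /a/ and /o/, so it voices to [d]. /p/ is a voiceless obstruent between vowels /o/ and /u/, so it voices to [b]. /t/ is a voiceless obstruent between vowels /i/ and /o/, so it voices to [d]. → [gadobuegido].
/xejiokiopuejbow/: /k/ is a voiceless obstruent between vowels /o/ and /i/, so it voices to [g]. /p/ is a voiceless obstruent between vowels /o/ and /u/, so it voices to [b]. → [xejiogiobuejbow].
/niifoifize/: /f/ is a voiceless obstruent between vowels /i/ and /o/, so it voices to [v]. /f/ is a voiceless obstruent between vowels /i/ and /i/, so it voices to [v]. → [niivoivize].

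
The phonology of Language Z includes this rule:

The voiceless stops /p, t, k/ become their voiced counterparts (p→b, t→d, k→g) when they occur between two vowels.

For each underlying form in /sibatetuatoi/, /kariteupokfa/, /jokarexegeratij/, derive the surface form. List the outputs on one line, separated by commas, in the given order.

/sibatetuatoi/: /t/ is a voiceless stop between vowels /a/ and /e/, so it voices to [d]. /t/ is a voiceless stop between vowels /e/ and /u/, so it voices to [d]. /t/ is a voiceless stop between vowels /a/ and /o/, so it voices to [d]. → [sibadeduadoi].
/kariteupokfa/: /t/ is a voiceless stop between vowels /i/ and /e/, so it voices to [d]. /p/ is a voiceless stop between vowels /u/ and /o/, so it voices to [b]. → [karideubokfa].
/jokarexegeratij/: /k/ is a voiceless stop between vowels /o/ and /a/, so it voices to [g]. /t/ is a voiceless stop between vowels /a/ and /i/, so it voices to [d]. → [jogarexegeradij].

sibadeduadoi, karideubokfa, jogarexegeradij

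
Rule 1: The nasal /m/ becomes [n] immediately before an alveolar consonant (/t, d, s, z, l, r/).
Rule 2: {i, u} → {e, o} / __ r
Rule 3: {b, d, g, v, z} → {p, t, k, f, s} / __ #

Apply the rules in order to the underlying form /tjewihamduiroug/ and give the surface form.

Rule 1 (nasal place assimilation): /m/ precedes the alveolar consonant /d/, so it assimilates in place to [n]. /tjewihamduiroug/ → tjewihanduiroug.
Rule 2 (pre-rhotic lowering): /i/ is a high vowel immediately before /r/, so it lowers to [e]. /tjewihanduiroug/ → tjewihandueroug.
Rule 3 (final devoicing): /g/ is a voiced obstruent in word-final position, so it devoices to [k]. /tjewihandueroug/ → tjewihanduerouk.

tjewihanduerouk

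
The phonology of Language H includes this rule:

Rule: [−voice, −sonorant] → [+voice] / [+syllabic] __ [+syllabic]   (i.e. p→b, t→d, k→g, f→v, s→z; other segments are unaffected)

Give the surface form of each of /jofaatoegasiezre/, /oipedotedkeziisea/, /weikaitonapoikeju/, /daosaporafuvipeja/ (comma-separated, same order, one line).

/jofaatoegasiezre/: /f/ is a voiceless obstruent between vowels /o/ and /a/, so it voices to [v]. /t/ is a voiceless obstruent between vowels /a/ and /o/, so it voices to [d]. /s/ is a voiceless obstruent between vowels /a/ and /i/, so it voices to [z]. → [jovaadoegaziezre].
/oipedotedkeziisea/: /p/ is a voiceless obstruent between vowels /i/ and /e/, so it voices to [b]. /t/ is a voiceless obstruent between vowels /o/ and /e/, so it voices to [d]. /s/ is a voiceless obstruent between vowels /i/ and /e/, so it voices to [z]. → [oibedodedkeziizea].
/weikaitonapoikeju/: /k/ is a voiceless obstruent between vowels /i/ and /a/, so it voices to [g]. /t/ is a voiceless obstruent between vowels /i/ and /o/, so it voices to [d]. /p/ is a voiceless obstruent between vowels /a/ and /o/, so it voices to [b]. /k/ is a voiceless obstruent between vowels /i/ and /e/, so it voices to [g]. → [weigaidonaboigeju].
/daosaporafuvipeja/: /s/ is a voiceless obstruent between vowels /o/ and /a/, so it voices to [z]. /p/ is a voiceless obstruent between vowels /a/ and /o/, so it voices to [b]. /f/ is a voiceless obstruent between vowels /a/ and /u/, so it voices to [v]. /p/ is a voiceless obstruent between vowels /i/ and /e/, so it voices to [b]. → [daozaboravuvibeja].

jovaadoegaziezre, oibedodedkeziizea, weigaidonaboigeju, daozaboravuvibeja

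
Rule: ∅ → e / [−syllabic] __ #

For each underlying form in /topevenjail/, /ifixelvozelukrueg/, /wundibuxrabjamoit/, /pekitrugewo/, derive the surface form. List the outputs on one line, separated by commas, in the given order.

topevenjaile, ifixelvozelukruege, wundibuxrabjamoite, pekitrugewo

/topevenjail/: the form ends in the consonant /l/, so [e] is inserted word-finally. → [topevenjaile].
/ifixelvozelukrueg/: the form ends in the consonant /g/, so [e] is inserted word-finally. → [ifixelvozelukruege].
/wundibuxrabjamoit/: the form ends in the consonant /t/, so [e] is inserted word-finally. → [wundibuxrabjamoite].
/pekitrugewo/: the rule's environment is not met; surfaces unchanged as [pekitrugewo].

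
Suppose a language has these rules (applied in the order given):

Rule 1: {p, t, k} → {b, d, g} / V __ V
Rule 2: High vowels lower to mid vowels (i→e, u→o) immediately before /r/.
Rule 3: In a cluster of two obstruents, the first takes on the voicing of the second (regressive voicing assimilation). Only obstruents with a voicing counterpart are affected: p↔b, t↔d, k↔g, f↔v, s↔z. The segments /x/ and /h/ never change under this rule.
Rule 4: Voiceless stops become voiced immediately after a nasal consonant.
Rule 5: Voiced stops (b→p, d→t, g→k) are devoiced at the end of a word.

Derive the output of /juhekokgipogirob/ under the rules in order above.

Rule 1 (intervocalic voicing): /k/ is a voiceless stop between vowels /e/ and /o/, so it voices to [g]. /p/ is a voiceless stop between vowels /i/ and /o/, so it voices to [b]. /juhekokgipogirob/ → juhegokgibogirob.
Rule 2 (pre-rhotic lowering): /i/ is a high vowel immediately before /r/, so it lowers to [e]. /juhegokgibogirob/ → juhegokgibogerob.
Rule 3 (regressive voicing assimilation): /k/ precedes the voiced obstruent /g/, so it voices to [g] by assimilation. /juhegokgibogerob/ → juhegoggibogerob.
Rule 4 (post-nasal voicing): no segment meets the environment; /juhegoggibogerob/ is unchanged.
Rule 5 (final devoicing): /b/ is a voiced stop in word-final position, so it devoices to [p]. /juhegoggibogerob/ → juhegoggibogerop.

juhegoggibogerop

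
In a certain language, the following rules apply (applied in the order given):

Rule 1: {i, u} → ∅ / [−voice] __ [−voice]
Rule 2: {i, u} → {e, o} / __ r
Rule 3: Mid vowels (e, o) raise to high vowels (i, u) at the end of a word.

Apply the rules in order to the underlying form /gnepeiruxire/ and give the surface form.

Rule 1 (high vowel syncope): no segment meets the environment; /gnepeiruxire/ is unchanged.
Rule 2 (pre-rhotic lowering): /i/ is a high vowel immediately before /r/, so it lowers to [e]. /i/ is a high vowel immediately before /r/, so it lowers to [e]. /gnepeiruxire/ → gnepeeruxere.
Rule 3 (final vowel raising): /e/ is a mid vowel in word-final position, so it raises to [i]. /gnepeeruxere/ → gnepeeruxeri.

gnepeeruxeri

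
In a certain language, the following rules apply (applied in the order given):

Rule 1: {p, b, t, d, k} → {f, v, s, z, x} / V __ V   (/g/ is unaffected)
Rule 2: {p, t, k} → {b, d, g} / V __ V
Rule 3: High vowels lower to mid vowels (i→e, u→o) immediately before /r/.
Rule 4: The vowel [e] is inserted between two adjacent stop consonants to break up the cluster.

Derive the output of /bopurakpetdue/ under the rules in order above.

Rule 1 (intervocalic spirantization): /p/ is a stop between vowels /o/ and /u/, so it spirantizes to the fricative [f]. /bopurakpetdue/ → bofurakpetdue.
Rule 2 (intervocalic voicing): no segment meets the environment; /bofurakpetdue/ is unchanged.
Rule 3 (pre-rhotic lowering): /u/ is a high vowel immediately before /r/, so it lowers to [o]. /bofurakpetdue/ → boforakpetdue.
Rule 4 (stop-cluster e-epenthesis): /k/ and /p/ form a stop–stop cluster, so [e] is inserted between them. /t/ and /d/ form a stop–stop cluster, so [e] is inserted between them. /boforakpetdue/ → boforakepetedue.

boforakepetedue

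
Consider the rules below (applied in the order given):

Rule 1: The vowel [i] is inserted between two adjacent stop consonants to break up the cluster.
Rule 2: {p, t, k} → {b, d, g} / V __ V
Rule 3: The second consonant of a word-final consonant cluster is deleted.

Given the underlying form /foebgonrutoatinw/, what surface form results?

foebigonrudoadin

Rule 1 (stop-cluster i-epenthesis): /b/ and /g/ form a stop–stop cluster, so [i] is inserted between them. /foebgonrutoatinw/ → foebigonrutoatinw.
Rule 2 (intervocalic voicing): /t/ is a voiceless stop between vowels /u/ and /o/, so it voices to [d]. /t/ is a voiceless stop between vowels /a/ and /i/, so it voices to [d]. /foebigonrutoatinw/ → foebigonrudoadinw.
Rule 3 (final cluster simplification): /w/ is the second consonant of a word-final cluster /nw/, so it deletes. /foebigonrudoadinw/ → foebigonrudoadin.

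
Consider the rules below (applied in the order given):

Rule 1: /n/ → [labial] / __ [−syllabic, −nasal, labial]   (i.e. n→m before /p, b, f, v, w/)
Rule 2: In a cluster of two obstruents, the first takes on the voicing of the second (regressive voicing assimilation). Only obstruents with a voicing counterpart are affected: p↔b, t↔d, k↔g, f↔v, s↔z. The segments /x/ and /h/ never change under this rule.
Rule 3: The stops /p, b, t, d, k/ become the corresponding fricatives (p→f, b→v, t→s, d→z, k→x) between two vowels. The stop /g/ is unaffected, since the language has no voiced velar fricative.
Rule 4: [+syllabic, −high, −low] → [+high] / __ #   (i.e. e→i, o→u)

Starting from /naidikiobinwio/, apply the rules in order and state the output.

naizixiovimwiu

Rule 1 (nasal place assimilation): /n/ precedes the labial consonant /w/, so it assimilates in place to [m]. /naidikiobinwio/ → naidikiobimwio.
Rule 2 (regressive voicing assimilation): no segment meets the environment; /naidikiobimwio/ is unchanged.
Rule 3 (intervocalic spirantization): /d/ is a stop between vowels /i/ and /i/, so it spirantizes to the fricative [z]. /k/ is a stop between vowels /i/ and /i/, so it spirantizes to the fricative [x]. /b/ is a stop between vowels /o/ and /i/, so it spirantizes to the fricative [v]. /naidikiobimwio/ → naizixiovimwio.
Rule 4 (final vowel raising): /o/ is a mid vowel in word-final position, so it raises to [u]. /naizixiovimwio/ → naizixiovimwiu.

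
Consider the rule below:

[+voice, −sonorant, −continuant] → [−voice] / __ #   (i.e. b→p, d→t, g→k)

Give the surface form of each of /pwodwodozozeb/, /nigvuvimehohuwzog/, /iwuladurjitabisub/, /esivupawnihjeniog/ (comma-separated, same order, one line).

pwodwodozozep, nigvuvimehohuwzok, iwuladurjitabisup, esivupawnihjeniok

/pwodwodozozeb/: /b/ is a voiced stop in word-final position, so it devoices to [p]. → [pwodwodozozep].
/nigvuvimehohuwzog/: /g/ is a voiced stop in word-final position, so it devoices to [k]. → [nigvuvimehohuwzok].
/iwuladurjitabisub/: /b/ is a voiced stop in word-final position, so it devoices to [p]. → [iwuladurjitabisup].
/esivupawnihjeniog/: /g/ is a voiced stop in word-final position, so it devoices to [k]. → [esivupawnihjeniok].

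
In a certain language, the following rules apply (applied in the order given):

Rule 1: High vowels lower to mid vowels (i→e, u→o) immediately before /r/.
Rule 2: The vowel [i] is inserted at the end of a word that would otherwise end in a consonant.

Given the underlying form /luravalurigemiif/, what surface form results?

loravalorigemiifi

Rule 1 (pre-rhotic lowering): /u/ is a high vowel immediately before /r/, so it lowers to [o]. /u/ is a high vowel immediately before /r/, so it lowers to [o]. /luravalurigemiif/ → loravalorigemiif.
Rule 2 (final i-epenthesis): the form ends in the consonant /f/, so [i] is inserted word-finally. /loravalorigemiif/ → loravalorigemiifi.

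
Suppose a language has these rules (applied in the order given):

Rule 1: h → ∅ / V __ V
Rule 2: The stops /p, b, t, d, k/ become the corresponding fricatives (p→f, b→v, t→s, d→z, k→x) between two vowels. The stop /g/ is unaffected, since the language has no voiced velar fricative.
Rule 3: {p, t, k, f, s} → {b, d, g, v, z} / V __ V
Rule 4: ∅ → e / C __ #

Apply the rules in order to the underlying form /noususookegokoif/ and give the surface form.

Rule 1 (intervocalic h-deletion): no segment meets the environment; /noususookegokoif/ is unchanged.
Rule 2 (intervocalic spirantization): /k/ is a stop between vowels /o/ and /e/, so it spirantizes to the fricative [x]. /k/ is a stop between vowels /o/ and /o/, so it spirantizes to the fricative [x]. /noususookegokoif/ → noususooxegoxoif.
Rule 3 (intervocalic voicing): /s/ is a voiceless obstruent between vowels /u/ and /u/, so it voices to [z]. /s/ is a voiceless obstruent between vowels /u/ and /o/, so it voices to [z]. /noususooxegoxoif/ → nouzuzooxegoxoif.
Rule 4 (final e-epenthesis): the form ends in the consonant /f/, so [e] is inserted word-finally. /nouzuzooxegoxoif/ → nouzuzooxegoxoife.

nouzuzooxegoxoife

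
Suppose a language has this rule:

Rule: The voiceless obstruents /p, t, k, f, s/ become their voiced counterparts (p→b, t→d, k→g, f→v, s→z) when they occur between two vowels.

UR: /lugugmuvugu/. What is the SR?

lugugmuvugu

No segment of /lugugmuvugu/ meets the structural description of the rule, so the form surfaces unchanged.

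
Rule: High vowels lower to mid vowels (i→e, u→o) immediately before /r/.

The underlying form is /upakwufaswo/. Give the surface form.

No segment of /upakwufaswo/ meets the structural description of the rule, so the form surfaces unchanged.

upakwufaswo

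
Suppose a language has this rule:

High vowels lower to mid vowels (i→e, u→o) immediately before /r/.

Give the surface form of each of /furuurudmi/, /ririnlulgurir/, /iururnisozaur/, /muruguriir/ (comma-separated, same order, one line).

/furuurudmi/: /u/ is a high vowel immediately before /r/, so it lowers to [o]. /u/ is a high vowel immediately before /r/, so it lowers to [o]. → [foruorudmi].
/ririnlulgurir/: /i/ is a high vowel immediately before /r/, so it lowers to [e]. /u/ is a high vowel immediately before /r/, so it lowers to [o]. /i/ is a high vowel immediately before /r/, so it lowers to [e]. → [rerinlulgorer].
/iururnisozaur/: /u/ is a high vowel immediately before /r/, so it lowers to [o]. /u/ is a high vowel immediately before /r/, so it lowers to [o]. /u/ is a high vowel immediately before /r/, so it lowers to [o]. → [iorornisozaor].
/muruguriir/: /u/ is a high vowel immediately before /r/, so it lowers to [o]. /u/ is a high vowel immediately before /r/, so it lowers to [o]. /i/ is a high vowel immediately before /r/, so it lowers to [e]. → [morugorier].

foruorudmi, rerinlulgorer, iorornisozaor, morugorier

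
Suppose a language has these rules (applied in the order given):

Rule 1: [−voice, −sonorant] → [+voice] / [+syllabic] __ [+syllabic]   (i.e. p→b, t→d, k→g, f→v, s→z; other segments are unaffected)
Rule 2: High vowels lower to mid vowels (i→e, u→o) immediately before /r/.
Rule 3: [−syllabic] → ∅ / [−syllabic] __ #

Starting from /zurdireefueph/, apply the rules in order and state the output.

Rule 1 (intervocalic voicing): /f/ is a voiceless obstruent between vowels /e/ and /u/, so it voices to [v]. /zurdireefueph/ → zurdireevueph.
Rule 2 (pre-rhotic lowering): /u/ is a high vowel immediately before /r/, so it lowers to [o]. /i/ is a high vowel immediately before /r/, so it lowers to [e]. /zurdireevueph/ → zordereevueph.
Rule 3 (final cluster simplification): /h/ is the second consonant of a word-final cluster /ph/, so it deletes. /zordereevueph/ → zordereevuep.

zordereevuep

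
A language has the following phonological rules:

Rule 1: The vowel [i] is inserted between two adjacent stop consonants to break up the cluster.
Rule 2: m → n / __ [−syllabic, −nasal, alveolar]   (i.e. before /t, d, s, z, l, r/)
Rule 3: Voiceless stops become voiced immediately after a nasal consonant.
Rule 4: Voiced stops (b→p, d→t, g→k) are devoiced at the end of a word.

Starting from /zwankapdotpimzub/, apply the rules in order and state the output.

Rule 1 (stop-cluster i-epenthesis): /p/ and /d/ form a stop–stop cluster, so [i] is inserted between them. /t/ and /p/ form a stop–stop cluster, so [i] is inserted between them. /zwankapdotpimzub/ → zwankapidotipimzub.
Rule 2 (nasal place assimilation): /m/ precedes the alveolar consonant /z/, so it assimilates in place to [n]. /zwankapidotipimzub/ → zwankapidotipinzub.
Rule 3 (post-nasal voicing): /k/ is a voiceless stop immediately after the nasal /n/, so it voices to [g]. /zwankapidotipinzub/ → zwangapidotipinzub.
Rule 4 (final devoicing): /b/ is a voiced stop in word-final position, so it devoices to [p]. /zwangapidotipinzub/ → zwangapidotipinzup.

zwangapidotipinzup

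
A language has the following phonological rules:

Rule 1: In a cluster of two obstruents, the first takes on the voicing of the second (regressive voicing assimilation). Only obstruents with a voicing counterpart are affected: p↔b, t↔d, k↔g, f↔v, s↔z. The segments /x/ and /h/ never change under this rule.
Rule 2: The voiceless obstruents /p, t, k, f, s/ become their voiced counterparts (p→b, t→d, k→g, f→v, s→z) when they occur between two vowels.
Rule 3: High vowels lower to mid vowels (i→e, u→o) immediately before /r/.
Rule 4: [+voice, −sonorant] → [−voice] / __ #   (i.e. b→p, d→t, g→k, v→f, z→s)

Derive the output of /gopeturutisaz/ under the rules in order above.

Rule 1 (regressive voicing assimilation): no segment meets the environment; /gopeturutisaz/ is unchanged.
Rule 2 (intervocalic voicing): /p/ is a voiceless obstruent between vowels /o/ and /e/, so it voices to [b]. /t/ is a voiceless obstruent between vowels /e/ and /u/, so it voices to [d]. /t/ is a voiceless obstruent between vowels /u/ and /i/, so it voices to [d]. /s/ is a voiceless obstruent between vowels /i/ and /a/, so it voices to [z]. /gopeturutisaz/ → gobedurudizaz.
Rule 3 (pre-rhotic lowering): /u/ is a high vowel immediately before /r/, so it lowers to [o]. /gobedurudizaz/ → gobedorudizaz.
Rule 4 (final devoicing): /z/ is a voiced obstruent in word-final position, so it devoices to [s]. /gobedorudizaz/ → gobedorudizas.

gobedorudizas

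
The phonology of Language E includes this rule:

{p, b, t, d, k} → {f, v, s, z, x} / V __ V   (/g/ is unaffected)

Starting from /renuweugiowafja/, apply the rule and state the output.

No segment of /renuweugiowafja/ meets the structural description of the rule, so the form surfaces unchanged.

renuweugiowafja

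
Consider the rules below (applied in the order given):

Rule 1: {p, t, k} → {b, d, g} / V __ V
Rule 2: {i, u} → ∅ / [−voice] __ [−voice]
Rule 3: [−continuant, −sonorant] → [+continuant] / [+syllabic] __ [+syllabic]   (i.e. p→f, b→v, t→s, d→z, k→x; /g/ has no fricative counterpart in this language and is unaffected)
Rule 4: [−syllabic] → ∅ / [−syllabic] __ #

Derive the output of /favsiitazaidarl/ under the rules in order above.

Rule 1 (intervocalic voicing): /t/ is a voiceless stop between vowels /i/ and /a/, so it voices to [d]. /favsiitazaidarl/ → favsiidazaidarl.
Rule 2 (high vowel syncope): no segment meets the environment; /favsiidazaidarl/ is unchanged.
Rule 3 (intervocalic spirantization): /d/ is a stop between vowels /i/ and /a/, so it spirantizes to the fricative [z]. /d/ is a stop between vowels /i/ and /a/, so it spirantizes to the fricative [z]. /favsiidazaidarl/ → favsiizazaizarl.
Rule 4 (final cluster simplification): /l/ is the second consonant of a word-final cluster /rl/, so it deletes. /favsiizazaizarl/ → favsiizazaizar.

favsiizazaizar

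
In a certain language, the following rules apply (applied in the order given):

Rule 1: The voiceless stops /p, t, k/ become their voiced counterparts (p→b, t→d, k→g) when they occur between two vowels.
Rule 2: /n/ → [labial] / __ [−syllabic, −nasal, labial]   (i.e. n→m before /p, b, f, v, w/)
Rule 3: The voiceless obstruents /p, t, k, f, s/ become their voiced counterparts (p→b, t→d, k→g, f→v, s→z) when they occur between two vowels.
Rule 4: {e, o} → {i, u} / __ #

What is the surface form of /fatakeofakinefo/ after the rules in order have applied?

Rule 1 (intervocalic voicing): /t/ is a voiceless stop between vowels /a/ and /a/, so it voices to [d]. /k/ is a voiceless stop between vowels /a/ and /e/, so it voices to [g]. /k/ is a voiceless stop between vowels /a/ and /i/, so it voices to [g]. /fatakeofakinefo/ → fadageofaginefo.
Rule 2 (nasal place assimilation): no segment meets the environment; /fadageofaginefo/ is unchanged.
Rule 3 (intervocalic voicing): /f/ is a voiceless obstruent between vowels /o/ and /a/, so it voices to [v]. /f/ is a voiceless obstruent between vowels /e/ and /o/, so it voices to [v]. /fadageofaginefo/ → fadageovaginevo.
Rule 4 (final vowel raising): /o/ is a mid vowel in word-final position, so it raises to [u]. /fadageovaginevo/ → fadageovaginevu.

fadageovaginevu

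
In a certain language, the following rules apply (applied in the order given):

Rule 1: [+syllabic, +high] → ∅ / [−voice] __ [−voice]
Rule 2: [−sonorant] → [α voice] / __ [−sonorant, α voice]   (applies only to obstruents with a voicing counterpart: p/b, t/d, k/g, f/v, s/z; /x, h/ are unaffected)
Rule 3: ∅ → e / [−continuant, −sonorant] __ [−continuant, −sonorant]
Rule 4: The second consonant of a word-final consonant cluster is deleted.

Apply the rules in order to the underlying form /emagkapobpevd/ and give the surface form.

emakekapopepev

Rule 1 (high vowel syncope): no segment meets the environment; /emagkapobpevd/ is unchanged.
Rule 2 (regressive voicing assimilation): /g/ precedes the voiceless obstruent /k/, so it devoices to [k] by assimilation. /b/ precedes the voiceless obstruent /p/, so it devoices to [p] by assimilation. /emagkapobpevd/ → emakkapoppevd.
Rule 3 (stop-cluster e-epenthesis): /k/ and /k/ form a stop–stop cluster, so [e] is inserted between them. /p/ and /p/ form a stop–stop cluster, so [e] is inserted between them. /emakkapoppevd/ → emakekapopepevd.
Rule 4 (final cluster simplification): /d/ is the second consonant of a word-final cluster /vd/, so it deletes. /emakekapopepevd/ → emakekapopepev.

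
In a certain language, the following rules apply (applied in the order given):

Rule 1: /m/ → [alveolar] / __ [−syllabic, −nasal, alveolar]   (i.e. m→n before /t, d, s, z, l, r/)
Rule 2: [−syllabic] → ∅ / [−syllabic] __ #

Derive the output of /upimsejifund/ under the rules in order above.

upinsejifun

Rule 1 (nasal place assimilation): /m/ precedes the alveolar consonant /s/, so it assimilates in place to [n]. /upimsejifund/ → upinsejifund.
Rule 2 (final cluster simplification): /d/ is the second consonant of a word-final cluster /nd/, so it deletes. /upinsejifund/ → upinsejifun.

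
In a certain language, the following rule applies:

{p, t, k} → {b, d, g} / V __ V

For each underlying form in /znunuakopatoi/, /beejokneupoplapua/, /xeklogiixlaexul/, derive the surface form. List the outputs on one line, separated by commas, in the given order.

/znunuakopatoi/: /k/ is a voiceless stop between vowels /a/ and /o/, so it voices to [g]. /p/ is a voiceless stop between vowels /o/ and /a/, so it voices to [b]. /t/ is a voiceless stop between vowels /a/ and /o/, so it voices to [d]. → [znunuagobadoi].
/beejokneupoplapua/: /p/ is a voiceless stop between vowels /u/ and /o/, so it voices to [b]. /p/ is a voiceless stop between vowels /a/ and /u/, so it voices to [b]. → [beejokneuboplabua].
/xeklogiixlaexul/: the rule's environment is not met; surfaces unchanged as [xeklogiixlaexul].

znunuagobadoi, beejokneuboplabua, xeklogiixlaexul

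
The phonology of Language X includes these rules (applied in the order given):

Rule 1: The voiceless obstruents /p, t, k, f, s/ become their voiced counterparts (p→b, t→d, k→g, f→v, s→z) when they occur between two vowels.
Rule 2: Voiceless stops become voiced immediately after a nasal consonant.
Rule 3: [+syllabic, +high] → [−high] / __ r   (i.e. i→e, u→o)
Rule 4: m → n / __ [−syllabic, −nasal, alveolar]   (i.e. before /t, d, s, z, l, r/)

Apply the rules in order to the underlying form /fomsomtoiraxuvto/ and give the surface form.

fonsondoeraxuvto

Rule 1 (intervocalic voicing): no segment meets the environment; /fomsomtoiraxuvto/ is unchanged.
Rule 2 (post-nasal voicing): /t/ is a voiceless stop immediately after the nasal /m/, so it voices to [d]. /fomsomtoiraxuvto/ → fomsomdoiraxuvto.
Rule 3 (pre-rhotic lowering): /i/ is a high vowel immediately before /r/, so it lowers to [e]. /fomsomdoiraxuvto/ → fomsomdoeraxuvto.
Rule 4 (nasal place assimilation): /m/ precedes the alveolar consonant /s/, so it assimilates in place to [n]. /m/ precedes the alveolar consonant /d/, so it assimilates in place to [n]. /fomsomdoeraxuvto/ → fonsondoeraxuvto.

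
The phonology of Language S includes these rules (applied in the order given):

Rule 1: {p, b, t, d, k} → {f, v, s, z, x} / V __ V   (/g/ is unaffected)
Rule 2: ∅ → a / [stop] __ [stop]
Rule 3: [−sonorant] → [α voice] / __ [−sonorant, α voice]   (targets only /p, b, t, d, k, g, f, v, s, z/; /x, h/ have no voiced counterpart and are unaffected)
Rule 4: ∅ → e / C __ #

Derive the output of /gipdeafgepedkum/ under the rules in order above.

Rule 1 (intervocalic spirantization): /p/ is a stop between vowels /e/ and /e/, so it spirantizes to the fricative [f]. /gipdeafgepedkum/ → gipdeafgefedkum.
Rule 2 (stop-cluster a-epenthesis): /p/ and /d/ form a stop–stop cluster, so [a] is inserted between them. /d/ and /k/ form a stop–stop cluster, so [a] is inserted between them. /gipdeafgefedkum/ → gipadeafgefedakum.
Rule 3 (regressive voicing assimilation): /f/ precedes the voiced obstruent /g/, so it voices to [v] by assimilation. /gipadeafgefedakum/ → gipadeavgefedakum.
Rule 4 (final e-epenthesis): the form ends in the consonant /m/, so [e] is inserted word-finally. /gipadeavgefedakum/ → gipadeavgefedakume.

gipadeavgefedakume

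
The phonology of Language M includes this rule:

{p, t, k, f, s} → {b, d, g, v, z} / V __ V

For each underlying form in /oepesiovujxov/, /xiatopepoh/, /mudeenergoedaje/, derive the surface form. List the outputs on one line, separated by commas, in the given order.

oebeziovujxov, xiadobeboh, mudeenergoedaje

/oepesiovujxov/: /p/ is a voiceless obstruent between vowels /e/ and /e/, so it voices to [b]. /s/ is a voiceless obstruent between vowels /e/ and /i/, so it voices to [z]. → [oebeziovujxov].
/xiatopepoh/: /t/ is a voiceless obstruent between vowels /a/ and /o/, so it voices to [d]. /p/ is a voiceless obstruent between vowels /o/ and /e/, so it voices to [b]. /p/ is a voiceless obstruent between vowels /e/ and /o/, so it voices to [b]. → [xiadobeboh].
/mudeenergoedaje/: the rule's environment is not met; surfaces unchanged as [mudeenergoedaje].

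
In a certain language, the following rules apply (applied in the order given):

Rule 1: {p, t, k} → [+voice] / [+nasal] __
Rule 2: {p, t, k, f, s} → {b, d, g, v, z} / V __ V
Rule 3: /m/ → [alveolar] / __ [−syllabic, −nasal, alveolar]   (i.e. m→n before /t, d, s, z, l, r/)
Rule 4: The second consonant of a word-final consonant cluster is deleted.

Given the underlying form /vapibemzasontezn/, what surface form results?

vabibenzazondez

Rule 1 (post-nasal voicing): /t/ is a voiceless stop immediately after the nasal /n/, so it voices to [d]. /vapibemzasontezn/ → vapibemzasondezn.
Rule 2 (intervocalic voicing): /p/ is a voiceless obstruent between vowels /a/ and /i/, so it voices to [b]. /s/ is a voiceless obstruent between vowels /a/ and /o/, so it voices to [z]. /vapibemzasondezn/ → vabibemzazondezn.
Rule 3 (nasal place assimilation): /m/ precedes the alveolar consonant /z/, so it assimilates in place to [n]. /vabibemzazondezn/ → vabibenzazondezn.
Rule 4 (final cluster simplification): /n/ is the second consonant of a word-final cluster /zn/, so it deletes. /vabibenzazondezn/ → vabibenzazondez.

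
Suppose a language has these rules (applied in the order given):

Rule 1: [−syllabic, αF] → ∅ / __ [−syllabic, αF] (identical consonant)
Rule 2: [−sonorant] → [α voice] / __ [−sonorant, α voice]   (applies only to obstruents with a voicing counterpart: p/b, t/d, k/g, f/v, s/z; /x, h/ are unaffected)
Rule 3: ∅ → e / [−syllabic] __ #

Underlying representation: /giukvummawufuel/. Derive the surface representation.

Rule 1 (degemination): /mm/ is a geminate; the first /m/ deletes. /giukvummawufuel/ → giukvumawufuel.
Rule 2 (regressive voicing assimilation): /k/ precedes the voiced obstruent /v/, so it voices to [g] by assimilation. /giukvumawufuel/ → giugvumawufuel.
Rule 3 (final e-epenthesis): the form ends in the consonant /l/, so [e] is inserted word-finally. /giugvumawufuel/ → giugvumawufuele.

giugvumawufuele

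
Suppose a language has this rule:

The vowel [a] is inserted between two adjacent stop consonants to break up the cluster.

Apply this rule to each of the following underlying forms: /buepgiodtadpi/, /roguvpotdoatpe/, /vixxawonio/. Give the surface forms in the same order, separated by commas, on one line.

/buepgiodtadpi/: /p/ and /g/ form a stop–stop cluster, so [a] is inserted between them. /d/ and /t/ form a stop–stop cluster, so [a] is inserted between them. /d/ and /p/ form a stop–stop cluster, so [a] is inserted between them. → [buepagiodatadapi].
/roguvpotdoatpe/: /t/ and /d/ form a stop–stop cluster, so [a] is inserted between them. /t/ and /p/ form a stop–stop cluster, so [a] is inserted between them. → [roguvpotadoatape].
/vixxawonio/: the rule's environment is not met; surfaces unchanged as [vixxawonio].

buepagiodatadapi, roguvpotadoatape, vixxawonio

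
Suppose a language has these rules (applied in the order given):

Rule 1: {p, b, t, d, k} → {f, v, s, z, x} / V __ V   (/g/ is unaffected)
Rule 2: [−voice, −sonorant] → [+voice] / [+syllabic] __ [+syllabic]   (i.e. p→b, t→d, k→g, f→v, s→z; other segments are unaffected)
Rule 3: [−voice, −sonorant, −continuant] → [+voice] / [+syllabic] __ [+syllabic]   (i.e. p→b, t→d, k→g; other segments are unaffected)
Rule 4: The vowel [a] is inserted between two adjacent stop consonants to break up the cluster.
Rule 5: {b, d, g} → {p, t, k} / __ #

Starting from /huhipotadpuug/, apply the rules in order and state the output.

Rule 1 (intervocalic spirantization): /p/ is a stop between vowels /i/ and /o/, so it spirantizes to the fricative [f]. /t/ is a stop between vowels /o/ and /a/, so it spirantizes to the fricative [s]. /huhipotadpuug/ → huhifosadpuug.
Rule 2 (intervocalic voicing): /f/ is a voiceless obstruent between vowels /i/ and /o/, so it voices to [v]. /s/ is a voiceless obstruent between vowels /o/ and /a/, so it voices to [z]. /huhifosadpuug/ → huhivozadpuug.
Rule 3 (intervocalic voicing): no segment meets the environment; /huhivozadpuug/ is unchanged.
Rule 4 (stop-cluster a-epenthesis): /d/ and /p/ form a stop–stop cluster, so [a] is inserted between them. /huhivozadpuug/ → huhivozadapuug.
Rule 5 (final devoicing): /g/ is a voiced stop in word-final position, so it devoices to [k]. /huhivozadapuug/ → huhivozadapuuk.

huhivozadapuuk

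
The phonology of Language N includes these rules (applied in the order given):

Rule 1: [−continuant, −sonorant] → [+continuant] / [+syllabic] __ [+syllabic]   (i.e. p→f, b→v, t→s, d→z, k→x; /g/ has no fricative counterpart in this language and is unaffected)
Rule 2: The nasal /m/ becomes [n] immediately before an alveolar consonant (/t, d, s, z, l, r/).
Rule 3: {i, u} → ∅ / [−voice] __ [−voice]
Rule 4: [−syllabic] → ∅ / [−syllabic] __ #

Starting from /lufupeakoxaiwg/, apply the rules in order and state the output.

luffeaxoxaiw

Rule 1 (intervocalic spirantization): /p/ is a stop between vowels /u/ and /e/, so it spirantizes to the fricative [f]. /k/ is a stop between vowels /a/ and /o/, so it spirantizes to the fricative [x]. /lufupeakoxaiwg/ → lufufeaxoxaiwg.
Rule 2 (nasal place assimilation): no segment meets the environment; /lufufeaxoxaiwg/ is unchanged.
Rule 3 (high vowel syncope): /u/ is a high vowel flanked by voiceless consonants /f/ and /f/, so it deletes. /lufufeaxoxaiwg/ → luffeaxoxaiwg.
Rule 4 (final cluster simplification): /g/ is the second consonant of a word-final cluster /wg/, so it deletes. /luffeaxoxaiwg/ → luffeaxoxaiw.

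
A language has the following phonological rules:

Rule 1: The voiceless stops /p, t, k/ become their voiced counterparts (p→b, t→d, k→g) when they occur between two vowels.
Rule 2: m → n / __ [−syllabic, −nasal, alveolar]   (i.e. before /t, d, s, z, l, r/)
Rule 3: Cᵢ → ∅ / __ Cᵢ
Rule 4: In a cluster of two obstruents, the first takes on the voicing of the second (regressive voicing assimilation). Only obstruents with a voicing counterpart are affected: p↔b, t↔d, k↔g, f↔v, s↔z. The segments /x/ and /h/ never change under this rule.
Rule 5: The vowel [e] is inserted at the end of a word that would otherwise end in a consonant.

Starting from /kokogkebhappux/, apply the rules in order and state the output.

kogokkephapuxe

Rule 1 (intervocalic voicing): /k/ is a voiceless stop between vowels /o/ and /o/, so it voices to [g]. /kokogkebhappux/ → kogogkebhappux.
Rule 2 (nasal place assimilation): no segment meets the environment; /kogogkebhappux/ is unchanged.
Rule 3 (degemination): /pp/ is a geminate; the first /p/ deletes. /kogogkebhappux/ → kogogkebhapux.
Rule 4 (regressive voicing assimilation): /g/ precedes the voiceless obstruent /k/, so it devoices to [k] by assimilation. /b/ precedes the voiceless obstruent /h/, so it devoices to [p] by assimilation. /kogogkebhapux/ → kogokkephapux.
Rule 5 (final e-epenthesis): the form ends in the consonant /x/, so [e] is inserted word-finally. /kogokkephapux/ → kogokkephapuxe.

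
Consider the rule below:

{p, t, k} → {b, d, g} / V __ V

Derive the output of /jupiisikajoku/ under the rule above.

/p/ is a voiceless stop between vowels /u/ and /i/, so it voices to [b].
/k/ is a voiceless stop between vowels /i/ and /a/, so it voices to [g].
/k/ is a voiceless stop between vowels /o/ and /u/, so it voices to [g].
Surface form: [jubiisigajogu].

jubiisigajogu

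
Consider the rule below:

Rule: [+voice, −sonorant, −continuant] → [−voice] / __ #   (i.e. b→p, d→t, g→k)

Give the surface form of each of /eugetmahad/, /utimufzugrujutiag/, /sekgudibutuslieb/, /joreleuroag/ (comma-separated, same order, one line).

/eugetmahad/: /d/ is a voiced stop in word-final position, so it devoices to [t]. → [eugetmahat].
/utimufzugrujutiag/: /g/ is a voiced stop in word-final position, so it devoices to [k]. → [utimufzugrujutiak].
/sekgudibutuslieb/: /b/ is a voiced stop in word-final position, so it devoices to [p]. → [sekgudibutusliep].
/joreleuroag/: /g/ is a voiced stop in word-final position, so it devoices to [k]. → [joreleuroak].

eugetmahat, utimufzugrujutiak, sekgudibutusliep, joreleuroak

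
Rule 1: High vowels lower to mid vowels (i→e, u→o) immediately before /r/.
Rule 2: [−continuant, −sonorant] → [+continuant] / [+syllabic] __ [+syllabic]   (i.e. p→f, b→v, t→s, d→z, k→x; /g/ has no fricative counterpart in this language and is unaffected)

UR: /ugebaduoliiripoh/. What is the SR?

ugevazuolierifoh

Rule 1 (pre-rhotic lowering): /i/ is a high vowel immediately before /r/, so it lowers to [e]. /ugebaduoliiripoh/ → ugebaduolieripoh.
Rule 2 (intervocalic spirantization): /b/ is a stop between vowels /e/ and /a/, so it spirantizes to the fricative [v]. /d/ is a stop between vowels /a/ and /u/, so it spirantizes to the fricative [z]. /p/ is a stop between vowels /i/ and /o/, so it spirantizes to the fricative [f]. /ugebaduolieripoh/ → ugevazuolierifoh.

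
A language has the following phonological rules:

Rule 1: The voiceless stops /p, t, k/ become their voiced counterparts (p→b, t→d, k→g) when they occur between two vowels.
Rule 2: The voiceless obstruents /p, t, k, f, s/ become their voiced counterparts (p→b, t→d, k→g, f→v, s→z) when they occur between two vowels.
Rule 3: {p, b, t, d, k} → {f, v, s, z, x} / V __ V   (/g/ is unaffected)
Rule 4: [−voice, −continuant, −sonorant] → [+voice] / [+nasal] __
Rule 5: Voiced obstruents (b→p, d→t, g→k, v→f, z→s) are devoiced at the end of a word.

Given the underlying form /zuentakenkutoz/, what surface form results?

zuendagenguzos

Rule 1 (intervocalic voicing): /k/ is a voiceless stop between vowels /a/ and /e/, so it voices to [g]. /t/ is a voiceless stop between vowels /u/ and /o/, so it voices to [d]. /zuentakenkutoz/ → zuentagenkudoz.
Rule 2 (intervocalic voicing): no segment meets the environment; /zuentagenkudoz/ is unchanged.
Rule 3 (intervocalic spirantization): /d/ is a stop between vowels /u/ and /o/, so it spirantizes to the fricative [z]. /zuentagenkudoz/ → zuentagenkuzoz.
Rule 4 (post-nasal voicing): /t/ is a voiceless stop immediately after the nasal /n/, so it voices to [d]. /k/ is a voiceless stop immediately after the nasal /n/, so it voices to [g]. /zuentagenkuzoz/ → zuendagenguzoz.
Rule 5 (final devoicing): /z/ is a voiced obstruent in word-final position, so it devoices to [s]. /zuendagenguzoz/ → zuendagenguzos.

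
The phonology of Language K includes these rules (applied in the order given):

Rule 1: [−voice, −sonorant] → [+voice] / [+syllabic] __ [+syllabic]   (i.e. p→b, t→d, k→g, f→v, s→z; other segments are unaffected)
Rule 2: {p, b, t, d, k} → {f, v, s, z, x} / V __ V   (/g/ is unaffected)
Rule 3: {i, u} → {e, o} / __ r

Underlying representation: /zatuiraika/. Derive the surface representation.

zazueraiga

Rule 1 (intervocalic voicing): /t/ is a voiceless obstruent between vowels /a/ and /u/, so it voices to [d]. /k/ is a voiceless obstruent between vowels /i/ and /a/, so it voices to [g]. /zatuiraika/ → zaduiraiga.
Rule 2 (intervocalic spirantization): /d/ is a stop between vowels /a/ and /u/, so it spirantizes to the fricative [z]. /zaduiraiga/ → zazuiraiga.
Rule 3 (pre-rhotic lowering): /i/ is a high vowel immediately before /r/, so it lowers to [e]. /zazuiraiga/ → zazueraiga.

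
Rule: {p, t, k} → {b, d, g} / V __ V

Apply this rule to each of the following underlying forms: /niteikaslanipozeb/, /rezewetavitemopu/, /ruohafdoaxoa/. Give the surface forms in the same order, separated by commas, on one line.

/niteikaslanipozeb/: /t/ is a voiceless stop between vowels /i/ and /e/, so it voices to [d]. /k/ is a voiceless stop between vowels /i/ and /a/, so it voices to [g]. /p/ is a voiceless stop between vowels /i/ and /o/, so it voices to [b]. → [nideigaslanibozeb].
/rezewetavitemopu/: /t/ is a voiceless stop between vowels /e/ and /a/, so it voices to [d]. /t/ is a voiceless stop between vowels /i/ and /e/, so it voices to [d]. /p/ is a voiceless stop between vowels /o/ and /u/, so it voices to [b]. → [rezewedavidemobu].
/ruohafdoaxoa/: the rule's environment is not met; surfaces unchanged as [ruohafdoaxoa].

nideigaslanibozeb, rezewedavidemobu, ruohafdoaxoa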